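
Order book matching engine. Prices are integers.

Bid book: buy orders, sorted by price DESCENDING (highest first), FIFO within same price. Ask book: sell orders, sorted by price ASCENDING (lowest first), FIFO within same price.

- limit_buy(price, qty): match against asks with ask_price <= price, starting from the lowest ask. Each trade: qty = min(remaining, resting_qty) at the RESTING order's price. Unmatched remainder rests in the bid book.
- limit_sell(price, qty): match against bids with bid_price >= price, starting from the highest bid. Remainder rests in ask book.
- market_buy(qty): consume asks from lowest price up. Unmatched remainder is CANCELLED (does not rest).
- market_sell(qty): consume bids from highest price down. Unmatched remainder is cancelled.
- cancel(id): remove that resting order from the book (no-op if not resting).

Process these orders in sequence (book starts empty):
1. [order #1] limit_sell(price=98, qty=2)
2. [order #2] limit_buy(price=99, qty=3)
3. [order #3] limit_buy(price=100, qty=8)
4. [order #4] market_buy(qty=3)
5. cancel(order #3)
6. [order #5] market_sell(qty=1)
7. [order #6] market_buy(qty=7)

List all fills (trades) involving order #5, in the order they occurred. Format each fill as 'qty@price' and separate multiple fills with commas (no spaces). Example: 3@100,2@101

Answer: 1@99

Derivation:
After op 1 [order #1] limit_sell(price=98, qty=2): fills=none; bids=[-] asks=[#1:2@98]
After op 2 [order #2] limit_buy(price=99, qty=3): fills=#2x#1:2@98; bids=[#2:1@99] asks=[-]
After op 3 [order #3] limit_buy(price=100, qty=8): fills=none; bids=[#3:8@100 #2:1@99] asks=[-]
After op 4 [order #4] market_buy(qty=3): fills=none; bids=[#3:8@100 #2:1@99] asks=[-]
After op 5 cancel(order #3): fills=none; bids=[#2:1@99] asks=[-]
After op 6 [order #5] market_sell(qty=1): fills=#2x#5:1@99; bids=[-] asks=[-]
After op 7 [order #6] market_buy(qty=7): fills=none; bids=[-] asks=[-]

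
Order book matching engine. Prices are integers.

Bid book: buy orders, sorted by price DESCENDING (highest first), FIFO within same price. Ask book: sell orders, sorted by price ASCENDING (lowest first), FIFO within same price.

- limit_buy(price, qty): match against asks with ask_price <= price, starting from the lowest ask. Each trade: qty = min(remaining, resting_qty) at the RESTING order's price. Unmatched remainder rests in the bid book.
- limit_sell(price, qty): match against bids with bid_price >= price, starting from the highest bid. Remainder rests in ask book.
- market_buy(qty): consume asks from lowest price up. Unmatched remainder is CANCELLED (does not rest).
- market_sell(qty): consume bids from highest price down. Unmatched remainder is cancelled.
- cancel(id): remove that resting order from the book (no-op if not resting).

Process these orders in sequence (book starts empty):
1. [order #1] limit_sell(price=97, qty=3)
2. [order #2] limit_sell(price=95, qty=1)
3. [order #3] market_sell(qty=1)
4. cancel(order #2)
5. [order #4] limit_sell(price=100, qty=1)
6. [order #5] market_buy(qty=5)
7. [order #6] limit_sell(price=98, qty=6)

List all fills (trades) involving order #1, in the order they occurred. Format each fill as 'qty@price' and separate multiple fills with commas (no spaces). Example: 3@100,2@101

Answer: 3@97

Derivation:
After op 1 [order #1] limit_sell(price=97, qty=3): fills=none; bids=[-] asks=[#1:3@97]
After op 2 [order #2] limit_sell(price=95, qty=1): fills=none; bids=[-] asks=[#2:1@95 #1:3@97]
After op 3 [order #3] market_sell(qty=1): fills=none; bids=[-] asks=[#2:1@95 #1:3@97]
After op 4 cancel(order #2): fills=none; bids=[-] asks=[#1:3@97]
After op 5 [order #4] limit_sell(price=100, qty=1): fills=none; bids=[-] asks=[#1:3@97 #4:1@100]
After op 6 [order #5] market_buy(qty=5): fills=#5x#1:3@97 #5x#4:1@100; bids=[-] asks=[-]
After op 7 [order #6] limit_sell(price=98, qty=6): fills=none; bids=[-] asks=[#6:6@98]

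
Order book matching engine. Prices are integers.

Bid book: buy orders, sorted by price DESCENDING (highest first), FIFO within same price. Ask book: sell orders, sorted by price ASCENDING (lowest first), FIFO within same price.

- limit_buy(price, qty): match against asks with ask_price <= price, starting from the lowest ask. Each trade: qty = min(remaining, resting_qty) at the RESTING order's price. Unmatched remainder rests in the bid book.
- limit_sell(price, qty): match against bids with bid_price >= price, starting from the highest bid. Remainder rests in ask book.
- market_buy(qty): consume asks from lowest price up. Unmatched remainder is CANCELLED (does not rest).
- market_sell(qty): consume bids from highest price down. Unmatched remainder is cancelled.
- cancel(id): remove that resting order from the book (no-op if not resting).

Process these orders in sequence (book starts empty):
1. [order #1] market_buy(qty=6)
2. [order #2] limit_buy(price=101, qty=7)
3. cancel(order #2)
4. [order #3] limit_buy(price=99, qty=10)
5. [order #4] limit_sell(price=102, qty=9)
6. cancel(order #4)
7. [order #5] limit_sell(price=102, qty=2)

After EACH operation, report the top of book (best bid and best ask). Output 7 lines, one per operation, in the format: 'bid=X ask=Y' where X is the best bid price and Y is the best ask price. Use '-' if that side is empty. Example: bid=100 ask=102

After op 1 [order #1] market_buy(qty=6): fills=none; bids=[-] asks=[-]
After op 2 [order #2] limit_buy(price=101, qty=7): fills=none; bids=[#2:7@101] asks=[-]
After op 3 cancel(order #2): fills=none; bids=[-] asks=[-]
After op 4 [order #3] limit_buy(price=99, qty=10): fills=none; bids=[#3:10@99] asks=[-]
After op 5 [order #4] limit_sell(price=102, qty=9): fills=none; bids=[#3:10@99] asks=[#4:9@102]
After op 6 cancel(order #4): fills=none; bids=[#3:10@99] asks=[-]
After op 7 [order #5] limit_sell(price=102, qty=2): fills=none; bids=[#3:10@99] asks=[#5:2@102]

Answer: bid=- ask=-
bid=101 ask=-
bid=- ask=-
bid=99 ask=-
bid=99 ask=102
bid=99 ask=-
bid=99 ask=102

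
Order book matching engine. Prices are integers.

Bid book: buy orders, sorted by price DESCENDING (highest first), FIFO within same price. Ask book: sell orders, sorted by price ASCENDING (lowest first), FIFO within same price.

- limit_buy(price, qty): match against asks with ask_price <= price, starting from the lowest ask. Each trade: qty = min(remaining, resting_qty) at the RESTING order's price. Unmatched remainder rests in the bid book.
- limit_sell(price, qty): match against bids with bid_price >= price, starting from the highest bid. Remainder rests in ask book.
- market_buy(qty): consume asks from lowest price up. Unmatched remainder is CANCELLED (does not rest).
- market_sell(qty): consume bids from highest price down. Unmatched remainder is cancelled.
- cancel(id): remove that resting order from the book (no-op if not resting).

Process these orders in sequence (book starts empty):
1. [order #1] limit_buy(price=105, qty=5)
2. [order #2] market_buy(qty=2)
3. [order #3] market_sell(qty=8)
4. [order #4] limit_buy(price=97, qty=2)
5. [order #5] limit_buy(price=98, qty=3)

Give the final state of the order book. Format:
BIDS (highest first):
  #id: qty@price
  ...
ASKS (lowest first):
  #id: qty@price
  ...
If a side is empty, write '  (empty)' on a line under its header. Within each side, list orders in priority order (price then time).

Answer: BIDS (highest first):
  #5: 3@98
  #4: 2@97
ASKS (lowest first):
  (empty)

Derivation:
After op 1 [order #1] limit_buy(price=105, qty=5): fills=none; bids=[#1:5@105] asks=[-]
After op 2 [order #2] market_buy(qty=2): fills=none; bids=[#1:5@105] asks=[-]
After op 3 [order #3] market_sell(qty=8): fills=#1x#3:5@105; bids=[-] asks=[-]
After op 4 [order #4] limit_buy(price=97, qty=2): fills=none; bids=[#4:2@97] asks=[-]
After op 5 [order #5] limit_buy(price=98, qty=3): fills=none; bids=[#5:3@98 #4:2@97] asks=[-]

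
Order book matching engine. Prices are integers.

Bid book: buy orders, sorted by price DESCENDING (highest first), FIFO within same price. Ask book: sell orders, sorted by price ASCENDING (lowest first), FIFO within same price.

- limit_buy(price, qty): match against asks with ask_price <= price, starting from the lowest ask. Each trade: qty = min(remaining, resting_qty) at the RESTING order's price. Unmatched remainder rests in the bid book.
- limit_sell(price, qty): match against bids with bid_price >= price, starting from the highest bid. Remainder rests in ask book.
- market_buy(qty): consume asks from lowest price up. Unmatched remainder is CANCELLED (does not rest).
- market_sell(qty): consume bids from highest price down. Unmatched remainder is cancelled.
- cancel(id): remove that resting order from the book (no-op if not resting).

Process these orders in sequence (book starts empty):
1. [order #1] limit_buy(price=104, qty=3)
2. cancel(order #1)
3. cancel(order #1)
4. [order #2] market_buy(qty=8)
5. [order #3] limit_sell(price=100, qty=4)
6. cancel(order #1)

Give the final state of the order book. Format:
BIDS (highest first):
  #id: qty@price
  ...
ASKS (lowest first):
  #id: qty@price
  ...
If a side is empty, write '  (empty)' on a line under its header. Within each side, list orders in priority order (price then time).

Answer: BIDS (highest first):
  (empty)
ASKS (lowest first):
  #3: 4@100

Derivation:
After op 1 [order #1] limit_buy(price=104, qty=3): fills=none; bids=[#1:3@104] asks=[-]
After op 2 cancel(order #1): fills=none; bids=[-] asks=[-]
After op 3 cancel(order #1): fills=none; bids=[-] asks=[-]
After op 4 [order #2] market_buy(qty=8): fills=none; bids=[-] asks=[-]
After op 5 [order #3] limit_sell(price=100, qty=4): fills=none; bids=[-] asks=[#3:4@100]
After op 6 cancel(order #1): fills=none; bids=[-] asks=[#3:4@100]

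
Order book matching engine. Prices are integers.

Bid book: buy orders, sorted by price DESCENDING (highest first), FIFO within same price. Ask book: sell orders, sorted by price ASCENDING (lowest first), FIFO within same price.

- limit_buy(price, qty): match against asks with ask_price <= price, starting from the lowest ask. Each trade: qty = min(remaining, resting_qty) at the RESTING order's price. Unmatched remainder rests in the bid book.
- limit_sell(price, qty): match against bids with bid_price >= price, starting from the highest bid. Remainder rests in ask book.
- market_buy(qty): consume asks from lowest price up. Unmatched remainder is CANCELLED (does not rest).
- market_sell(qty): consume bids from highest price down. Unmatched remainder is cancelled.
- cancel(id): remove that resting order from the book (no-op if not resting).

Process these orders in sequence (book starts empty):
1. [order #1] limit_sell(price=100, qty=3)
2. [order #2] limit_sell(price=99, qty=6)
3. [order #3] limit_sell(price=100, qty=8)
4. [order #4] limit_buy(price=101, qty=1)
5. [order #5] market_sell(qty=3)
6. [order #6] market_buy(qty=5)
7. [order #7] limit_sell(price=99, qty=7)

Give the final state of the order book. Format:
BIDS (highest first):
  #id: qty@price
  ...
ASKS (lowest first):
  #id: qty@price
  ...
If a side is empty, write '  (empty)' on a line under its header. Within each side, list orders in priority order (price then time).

After op 1 [order #1] limit_sell(price=100, qty=3): fills=none; bids=[-] asks=[#1:3@100]
After op 2 [order #2] limit_sell(price=99, qty=6): fills=none; bids=[-] asks=[#2:6@99 #1:3@100]
After op 3 [order #3] limit_sell(price=100, qty=8): fills=none; bids=[-] asks=[#2:6@99 #1:3@100 #3:8@100]
After op 4 [order #4] limit_buy(price=101, qty=1): fills=#4x#2:1@99; bids=[-] asks=[#2:5@99 #1:3@100 #3:8@100]
After op 5 [order #5] market_sell(qty=3): fills=none; bids=[-] asks=[#2:5@99 #1:3@100 #3:8@100]
After op 6 [order #6] market_buy(qty=5): fills=#6x#2:5@99; bids=[-] asks=[#1:3@100 #3:8@100]
After op 7 [order #7] limit_sell(price=99, qty=7): fills=none; bids=[-] asks=[#7:7@99 #1:3@100 #3:8@100]

Answer: BIDS (highest first):
  (empty)
ASKS (lowest first):
  #7: 7@99
  #1: 3@100
  #3: 8@100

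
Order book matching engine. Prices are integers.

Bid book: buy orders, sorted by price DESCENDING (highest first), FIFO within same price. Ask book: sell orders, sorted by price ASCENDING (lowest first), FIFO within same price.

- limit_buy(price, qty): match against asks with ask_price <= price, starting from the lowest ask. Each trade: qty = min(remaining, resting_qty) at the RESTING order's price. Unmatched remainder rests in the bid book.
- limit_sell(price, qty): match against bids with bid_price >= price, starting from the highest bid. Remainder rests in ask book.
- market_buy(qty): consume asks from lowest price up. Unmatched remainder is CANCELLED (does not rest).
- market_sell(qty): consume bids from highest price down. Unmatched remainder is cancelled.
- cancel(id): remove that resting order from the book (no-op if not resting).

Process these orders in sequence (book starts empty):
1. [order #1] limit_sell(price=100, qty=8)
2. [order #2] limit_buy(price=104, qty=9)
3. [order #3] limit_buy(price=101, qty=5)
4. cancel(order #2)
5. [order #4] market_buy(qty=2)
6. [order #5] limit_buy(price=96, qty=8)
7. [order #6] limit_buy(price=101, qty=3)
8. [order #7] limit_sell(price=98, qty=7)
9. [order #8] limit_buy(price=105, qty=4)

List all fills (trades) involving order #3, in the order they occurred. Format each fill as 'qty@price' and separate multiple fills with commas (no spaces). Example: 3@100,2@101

Answer: 5@101

Derivation:
After op 1 [order #1] limit_sell(price=100, qty=8): fills=none; bids=[-] asks=[#1:8@100]
After op 2 [order #2] limit_buy(price=104, qty=9): fills=#2x#1:8@100; bids=[#2:1@104] asks=[-]
After op 3 [order #3] limit_buy(price=101, qty=5): fills=none; bids=[#2:1@104 #3:5@101] asks=[-]
After op 4 cancel(order #2): fills=none; bids=[#3:5@101] asks=[-]
After op 5 [order #4] market_buy(qty=2): fills=none; bids=[#3:5@101] asks=[-]
After op 6 [order #5] limit_buy(price=96, qty=8): fills=none; bids=[#3:5@101 #5:8@96] asks=[-]
After op 7 [order #6] limit_buy(price=101, qty=3): fills=none; bids=[#3:5@101 #6:3@101 #5:8@96] asks=[-]
After op 8 [order #7] limit_sell(price=98, qty=7): fills=#3x#7:5@101 #6x#7:2@101; bids=[#6:1@101 #5:8@96] asks=[-]
After op 9 [order #8] limit_buy(price=105, qty=4): fills=none; bids=[#8:4@105 #6:1@101 #5:8@96] asks=[-]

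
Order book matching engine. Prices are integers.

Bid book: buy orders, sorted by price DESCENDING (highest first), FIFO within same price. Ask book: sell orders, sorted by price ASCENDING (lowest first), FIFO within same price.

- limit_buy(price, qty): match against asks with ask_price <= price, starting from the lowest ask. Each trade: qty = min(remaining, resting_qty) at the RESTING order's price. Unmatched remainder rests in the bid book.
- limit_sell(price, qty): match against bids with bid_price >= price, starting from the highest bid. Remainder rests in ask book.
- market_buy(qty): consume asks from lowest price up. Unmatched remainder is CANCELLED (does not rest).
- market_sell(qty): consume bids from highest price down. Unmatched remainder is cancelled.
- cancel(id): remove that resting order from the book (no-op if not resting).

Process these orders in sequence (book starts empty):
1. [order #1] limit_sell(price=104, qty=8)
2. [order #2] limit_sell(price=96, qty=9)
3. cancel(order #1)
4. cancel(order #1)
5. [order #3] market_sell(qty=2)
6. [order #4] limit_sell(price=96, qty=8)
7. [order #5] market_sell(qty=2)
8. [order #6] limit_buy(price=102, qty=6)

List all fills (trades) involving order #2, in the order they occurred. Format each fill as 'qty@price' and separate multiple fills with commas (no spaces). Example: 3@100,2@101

Answer: 6@96

Derivation:
After op 1 [order #1] limit_sell(price=104, qty=8): fills=none; bids=[-] asks=[#1:8@104]
After op 2 [order #2] limit_sell(price=96, qty=9): fills=none; bids=[-] asks=[#2:9@96 #1:8@104]
After op 3 cancel(order #1): fills=none; bids=[-] asks=[#2:9@96]
After op 4 cancel(order #1): fills=none; bids=[-] asks=[#2:9@96]
After op 5 [order #3] market_sell(qty=2): fills=none; bids=[-] asks=[#2:9@96]
After op 6 [order #4] limit_sell(price=96, qty=8): fills=none; bids=[-] asks=[#2:9@96 #4:8@96]
After op 7 [order #5] market_sell(qty=2): fills=none; bids=[-] asks=[#2:9@96 #4:8@96]
After op 8 [order #6] limit_buy(price=102, qty=6): fills=#6x#2:6@96; bids=[-] asks=[#2:3@96 #4:8@96]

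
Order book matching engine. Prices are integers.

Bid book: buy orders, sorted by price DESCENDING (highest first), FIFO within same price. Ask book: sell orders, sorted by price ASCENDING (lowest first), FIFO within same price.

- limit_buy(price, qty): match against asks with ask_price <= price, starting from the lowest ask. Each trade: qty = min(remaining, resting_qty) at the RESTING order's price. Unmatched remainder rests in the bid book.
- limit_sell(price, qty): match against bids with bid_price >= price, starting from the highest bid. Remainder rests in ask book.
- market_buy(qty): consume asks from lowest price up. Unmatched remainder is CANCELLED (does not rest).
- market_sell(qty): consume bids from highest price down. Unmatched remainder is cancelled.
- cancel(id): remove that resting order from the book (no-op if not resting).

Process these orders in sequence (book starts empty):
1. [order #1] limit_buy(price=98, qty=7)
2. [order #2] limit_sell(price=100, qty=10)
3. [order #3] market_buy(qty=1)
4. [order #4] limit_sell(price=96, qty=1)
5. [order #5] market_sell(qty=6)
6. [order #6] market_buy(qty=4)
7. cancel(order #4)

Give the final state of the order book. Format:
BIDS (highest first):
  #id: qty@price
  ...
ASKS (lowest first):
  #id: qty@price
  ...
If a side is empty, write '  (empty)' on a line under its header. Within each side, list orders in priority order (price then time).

After op 1 [order #1] limit_buy(price=98, qty=7): fills=none; bids=[#1:7@98] asks=[-]
After op 2 [order #2] limit_sell(price=100, qty=10): fills=none; bids=[#1:7@98] asks=[#2:10@100]
After op 3 [order #3] market_buy(qty=1): fills=#3x#2:1@100; bids=[#1:7@98] asks=[#2:9@100]
After op 4 [order #4] limit_sell(price=96, qty=1): fills=#1x#4:1@98; bids=[#1:6@98] asks=[#2:9@100]
After op 5 [order #5] market_sell(qty=6): fills=#1x#5:6@98; bids=[-] asks=[#2:9@100]
After op 6 [order #6] market_buy(qty=4): fills=#6x#2:4@100; bids=[-] asks=[#2:5@100]
After op 7 cancel(order #4): fills=none; bids=[-] asks=[#2:5@100]

Answer: BIDS (highest first):
  (empty)
ASKS (lowest first):
  #2: 5@100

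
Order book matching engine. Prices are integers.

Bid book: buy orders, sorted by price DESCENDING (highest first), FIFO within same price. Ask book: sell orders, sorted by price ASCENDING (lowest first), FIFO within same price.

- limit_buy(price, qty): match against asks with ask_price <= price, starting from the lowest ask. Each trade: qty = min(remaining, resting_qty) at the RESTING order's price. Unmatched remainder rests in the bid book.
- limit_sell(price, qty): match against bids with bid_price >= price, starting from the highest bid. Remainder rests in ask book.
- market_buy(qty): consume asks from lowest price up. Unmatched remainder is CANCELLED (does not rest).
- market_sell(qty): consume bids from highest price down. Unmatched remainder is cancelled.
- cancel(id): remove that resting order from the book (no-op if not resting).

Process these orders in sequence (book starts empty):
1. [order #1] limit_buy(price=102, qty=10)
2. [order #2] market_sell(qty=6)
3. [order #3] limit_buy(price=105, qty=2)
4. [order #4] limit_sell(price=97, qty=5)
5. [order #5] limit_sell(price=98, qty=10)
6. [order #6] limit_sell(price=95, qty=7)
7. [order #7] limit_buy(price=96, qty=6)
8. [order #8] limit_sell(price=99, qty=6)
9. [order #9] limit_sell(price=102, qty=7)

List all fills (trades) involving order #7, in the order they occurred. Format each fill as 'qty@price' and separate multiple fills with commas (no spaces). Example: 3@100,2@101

After op 1 [order #1] limit_buy(price=102, qty=10): fills=none; bids=[#1:10@102] asks=[-]
After op 2 [order #2] market_sell(qty=6): fills=#1x#2:6@102; bids=[#1:4@102] asks=[-]
After op 3 [order #3] limit_buy(price=105, qty=2): fills=none; bids=[#3:2@105 #1:4@102] asks=[-]
After op 4 [order #4] limit_sell(price=97, qty=5): fills=#3x#4:2@105 #1x#4:3@102; bids=[#1:1@102] asks=[-]
After op 5 [order #5] limit_sell(price=98, qty=10): fills=#1x#5:1@102; bids=[-] asks=[#5:9@98]
After op 6 [order #6] limit_sell(price=95, qty=7): fills=none; bids=[-] asks=[#6:7@95 #5:9@98]
After op 7 [order #7] limit_buy(price=96, qty=6): fills=#7x#6:6@95; bids=[-] asks=[#6:1@95 #5:9@98]
After op 8 [order #8] limit_sell(price=99, qty=6): fills=none; bids=[-] asks=[#6:1@95 #5:9@98 #8:6@99]
After op 9 [order #9] limit_sell(price=102, qty=7): fills=none; bids=[-] asks=[#6:1@95 #5:9@98 #8:6@99 #9:7@102]

Answer: 6@95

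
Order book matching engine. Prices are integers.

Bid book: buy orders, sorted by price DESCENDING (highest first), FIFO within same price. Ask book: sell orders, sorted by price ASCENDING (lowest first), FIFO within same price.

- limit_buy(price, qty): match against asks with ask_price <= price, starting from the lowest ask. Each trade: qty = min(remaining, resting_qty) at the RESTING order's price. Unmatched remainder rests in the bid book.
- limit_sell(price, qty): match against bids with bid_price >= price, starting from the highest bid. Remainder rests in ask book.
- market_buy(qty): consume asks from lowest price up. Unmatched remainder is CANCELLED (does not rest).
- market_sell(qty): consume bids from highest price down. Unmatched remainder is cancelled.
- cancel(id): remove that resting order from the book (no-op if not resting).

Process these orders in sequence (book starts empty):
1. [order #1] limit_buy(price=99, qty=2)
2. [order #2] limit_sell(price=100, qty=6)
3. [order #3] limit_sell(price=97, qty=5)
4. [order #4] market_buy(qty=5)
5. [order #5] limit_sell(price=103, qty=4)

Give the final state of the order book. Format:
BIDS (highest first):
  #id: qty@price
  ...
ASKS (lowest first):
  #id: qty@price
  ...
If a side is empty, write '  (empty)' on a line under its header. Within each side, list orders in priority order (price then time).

Answer: BIDS (highest first):
  (empty)
ASKS (lowest first):
  #2: 4@100
  #5: 4@103

Derivation:
After op 1 [order #1] limit_buy(price=99, qty=2): fills=none; bids=[#1:2@99] asks=[-]
After op 2 [order #2] limit_sell(price=100, qty=6): fills=none; bids=[#1:2@99] asks=[#2:6@100]
After op 3 [order #3] limit_sell(price=97, qty=5): fills=#1x#3:2@99; bids=[-] asks=[#3:3@97 #2:6@100]
After op 4 [order #4] market_buy(qty=5): fills=#4x#3:3@97 #4x#2:2@100; bids=[-] asks=[#2:4@100]
After op 5 [order #5] limit_sell(price=103, qty=4): fills=none; bids=[-] asks=[#2:4@100 #5:4@103]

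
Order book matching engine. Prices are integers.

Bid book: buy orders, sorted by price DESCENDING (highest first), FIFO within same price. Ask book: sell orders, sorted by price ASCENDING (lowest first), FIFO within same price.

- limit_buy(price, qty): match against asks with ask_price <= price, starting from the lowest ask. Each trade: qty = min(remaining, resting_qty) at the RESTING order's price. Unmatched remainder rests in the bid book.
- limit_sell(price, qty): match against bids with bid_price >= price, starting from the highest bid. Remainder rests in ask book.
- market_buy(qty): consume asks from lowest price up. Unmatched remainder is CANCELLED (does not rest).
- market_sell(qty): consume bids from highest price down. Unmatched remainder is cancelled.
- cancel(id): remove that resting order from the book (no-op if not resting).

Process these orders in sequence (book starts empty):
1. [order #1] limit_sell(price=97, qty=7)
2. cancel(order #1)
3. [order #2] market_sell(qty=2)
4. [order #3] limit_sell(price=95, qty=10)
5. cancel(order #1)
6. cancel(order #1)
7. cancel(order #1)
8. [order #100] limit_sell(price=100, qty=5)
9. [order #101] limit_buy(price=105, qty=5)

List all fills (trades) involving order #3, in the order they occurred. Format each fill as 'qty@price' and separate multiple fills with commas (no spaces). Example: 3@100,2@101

After op 1 [order #1] limit_sell(price=97, qty=7): fills=none; bids=[-] asks=[#1:7@97]
After op 2 cancel(order #1): fills=none; bids=[-] asks=[-]
After op 3 [order #2] market_sell(qty=2): fills=none; bids=[-] asks=[-]
After op 4 [order #3] limit_sell(price=95, qty=10): fills=none; bids=[-] asks=[#3:10@95]
After op 5 cancel(order #1): fills=none; bids=[-] asks=[#3:10@95]
After op 6 cancel(order #1): fills=none; bids=[-] asks=[#3:10@95]
After op 7 cancel(order #1): fills=none; bids=[-] asks=[#3:10@95]
After op 8 [order #100] limit_sell(price=100, qty=5): fills=none; bids=[-] asks=[#3:10@95 #100:5@100]
After op 9 [order #101] limit_buy(price=105, qty=5): fills=#101x#3:5@95; bids=[-] asks=[#3:5@95 #100:5@100]

Answer: 5@95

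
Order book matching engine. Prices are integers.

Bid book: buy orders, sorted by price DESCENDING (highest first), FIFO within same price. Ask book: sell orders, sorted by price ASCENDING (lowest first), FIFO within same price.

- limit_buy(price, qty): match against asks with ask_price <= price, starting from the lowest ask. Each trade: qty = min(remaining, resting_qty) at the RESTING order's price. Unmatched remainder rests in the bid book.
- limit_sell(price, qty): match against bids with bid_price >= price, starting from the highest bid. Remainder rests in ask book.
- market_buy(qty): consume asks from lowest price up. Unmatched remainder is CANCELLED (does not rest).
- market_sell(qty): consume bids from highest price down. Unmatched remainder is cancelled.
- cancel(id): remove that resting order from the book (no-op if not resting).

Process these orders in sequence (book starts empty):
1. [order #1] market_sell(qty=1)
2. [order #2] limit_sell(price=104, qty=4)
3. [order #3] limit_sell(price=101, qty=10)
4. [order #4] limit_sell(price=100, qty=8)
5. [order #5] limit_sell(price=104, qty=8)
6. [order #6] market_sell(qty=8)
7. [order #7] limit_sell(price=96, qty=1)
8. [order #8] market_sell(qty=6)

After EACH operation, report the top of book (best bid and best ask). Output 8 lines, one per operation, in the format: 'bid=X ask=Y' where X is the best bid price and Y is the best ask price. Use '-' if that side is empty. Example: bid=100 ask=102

Answer: bid=- ask=-
bid=- ask=104
bid=- ask=101
bid=- ask=100
bid=- ask=100
bid=- ask=100
bid=- ask=96
bid=- ask=96

Derivation:
After op 1 [order #1] market_sell(qty=1): fills=none; bids=[-] asks=[-]
After op 2 [order #2] limit_sell(price=104, qty=4): fills=none; bids=[-] asks=[#2:4@104]
After op 3 [order #3] limit_sell(price=101, qty=10): fills=none; bids=[-] asks=[#3:10@101 #2:4@104]
After op 4 [order #4] limit_sell(price=100, qty=8): fills=none; bids=[-] asks=[#4:8@100 #3:10@101 #2:4@104]
After op 5 [order #5] limit_sell(price=104, qty=8): fills=none; bids=[-] asks=[#4:8@100 #3:10@101 #2:4@104 #5:8@104]
After op 6 [order #6] market_sell(qty=8): fills=none; bids=[-] asks=[#4:8@100 #3:10@101 #2:4@104 #5:8@104]
After op 7 [order #7] limit_sell(price=96, qty=1): fills=none; bids=[-] asks=[#7:1@96 #4:8@100 #3:10@101 #2:4@104 #5:8@104]
After op 8 [order #8] market_sell(qty=6): fills=none; bids=[-] asks=[#7:1@96 #4:8@100 #3:10@101 #2:4@104 #5:8@104]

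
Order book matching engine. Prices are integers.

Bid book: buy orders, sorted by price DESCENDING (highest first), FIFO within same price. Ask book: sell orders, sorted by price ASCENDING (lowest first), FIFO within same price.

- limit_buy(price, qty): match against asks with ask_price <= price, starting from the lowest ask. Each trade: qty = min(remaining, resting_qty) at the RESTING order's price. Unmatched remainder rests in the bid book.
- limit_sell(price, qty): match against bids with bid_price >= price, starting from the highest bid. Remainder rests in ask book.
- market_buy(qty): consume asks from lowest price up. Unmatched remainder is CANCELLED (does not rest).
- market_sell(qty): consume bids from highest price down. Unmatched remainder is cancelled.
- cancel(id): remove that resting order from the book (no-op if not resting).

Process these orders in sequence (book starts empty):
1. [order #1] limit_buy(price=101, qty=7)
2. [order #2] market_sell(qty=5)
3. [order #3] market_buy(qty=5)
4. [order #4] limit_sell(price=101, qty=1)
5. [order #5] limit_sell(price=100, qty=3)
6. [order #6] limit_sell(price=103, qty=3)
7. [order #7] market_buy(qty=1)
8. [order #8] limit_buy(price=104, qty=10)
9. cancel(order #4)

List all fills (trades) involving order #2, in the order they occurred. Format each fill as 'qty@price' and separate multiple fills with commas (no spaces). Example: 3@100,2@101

After op 1 [order #1] limit_buy(price=101, qty=7): fills=none; bids=[#1:7@101] asks=[-]
After op 2 [order #2] market_sell(qty=5): fills=#1x#2:5@101; bids=[#1:2@101] asks=[-]
After op 3 [order #3] market_buy(qty=5): fills=none; bids=[#1:2@101] asks=[-]
After op 4 [order #4] limit_sell(price=101, qty=1): fills=#1x#4:1@101; bids=[#1:1@101] asks=[-]
After op 5 [order #5] limit_sell(price=100, qty=3): fills=#1x#5:1@101; bids=[-] asks=[#5:2@100]
After op 6 [order #6] limit_sell(price=103, qty=3): fills=none; bids=[-] asks=[#5:2@100 #6:3@103]
After op 7 [order #7] market_buy(qty=1): fills=#7x#5:1@100; bids=[-] asks=[#5:1@100 #6:3@103]
After op 8 [order #8] limit_buy(price=104, qty=10): fills=#8x#5:1@100 #8x#6:3@103; bids=[#8:6@104] asks=[-]
After op 9 cancel(order #4): fills=none; bids=[#8:6@104] asks=[-]

Answer: 5@101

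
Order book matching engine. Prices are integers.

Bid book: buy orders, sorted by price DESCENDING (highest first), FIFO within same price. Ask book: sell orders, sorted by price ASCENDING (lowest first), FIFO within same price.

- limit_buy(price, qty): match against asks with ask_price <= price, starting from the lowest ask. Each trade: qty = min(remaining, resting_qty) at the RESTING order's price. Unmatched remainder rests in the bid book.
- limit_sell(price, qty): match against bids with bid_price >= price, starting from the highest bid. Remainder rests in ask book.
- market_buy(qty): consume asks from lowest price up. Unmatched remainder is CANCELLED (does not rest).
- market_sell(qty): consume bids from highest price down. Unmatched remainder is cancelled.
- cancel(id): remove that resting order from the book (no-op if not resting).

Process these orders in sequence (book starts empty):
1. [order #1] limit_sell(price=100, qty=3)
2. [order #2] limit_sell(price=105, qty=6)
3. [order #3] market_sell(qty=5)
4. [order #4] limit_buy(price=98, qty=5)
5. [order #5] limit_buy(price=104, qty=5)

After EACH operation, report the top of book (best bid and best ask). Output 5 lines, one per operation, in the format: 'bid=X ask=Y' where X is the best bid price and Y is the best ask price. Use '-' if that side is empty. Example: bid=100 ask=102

After op 1 [order #1] limit_sell(price=100, qty=3): fills=none; bids=[-] asks=[#1:3@100]
After op 2 [order #2] limit_sell(price=105, qty=6): fills=none; bids=[-] asks=[#1:3@100 #2:6@105]
After op 3 [order #3] market_sell(qty=5): fills=none; bids=[-] asks=[#1:3@100 #2:6@105]
After op 4 [order #4] limit_buy(price=98, qty=5): fills=none; bids=[#4:5@98] asks=[#1:3@100 #2:6@105]
After op 5 [order #5] limit_buy(price=104, qty=5): fills=#5x#1:3@100; bids=[#5:2@104 #4:5@98] asks=[#2:6@105]

Answer: bid=- ask=100
bid=- ask=100
bid=- ask=100
bid=98 ask=100
bid=104 ask=105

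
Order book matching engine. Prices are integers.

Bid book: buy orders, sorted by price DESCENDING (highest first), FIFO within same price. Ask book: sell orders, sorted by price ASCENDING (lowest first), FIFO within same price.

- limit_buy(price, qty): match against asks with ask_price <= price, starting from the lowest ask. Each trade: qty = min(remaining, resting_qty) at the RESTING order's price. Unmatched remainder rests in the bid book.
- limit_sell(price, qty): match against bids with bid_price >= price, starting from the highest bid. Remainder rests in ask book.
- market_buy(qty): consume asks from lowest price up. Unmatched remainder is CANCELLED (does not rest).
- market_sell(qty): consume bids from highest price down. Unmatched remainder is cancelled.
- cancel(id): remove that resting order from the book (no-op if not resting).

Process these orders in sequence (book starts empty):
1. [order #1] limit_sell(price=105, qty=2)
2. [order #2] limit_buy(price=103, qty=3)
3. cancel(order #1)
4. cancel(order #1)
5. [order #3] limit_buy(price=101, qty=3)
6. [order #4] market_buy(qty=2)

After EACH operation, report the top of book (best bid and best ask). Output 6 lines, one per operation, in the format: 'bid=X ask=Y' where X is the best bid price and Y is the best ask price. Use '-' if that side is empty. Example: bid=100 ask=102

After op 1 [order #1] limit_sell(price=105, qty=2): fills=none; bids=[-] asks=[#1:2@105]
After op 2 [order #2] limit_buy(price=103, qty=3): fills=none; bids=[#2:3@103] asks=[#1:2@105]
After op 3 cancel(order #1): fills=none; bids=[#2:3@103] asks=[-]
After op 4 cancel(order #1): fills=none; bids=[#2:3@103] asks=[-]
After op 5 [order #3] limit_buy(price=101, qty=3): fills=none; bids=[#2:3@103 #3:3@101] asks=[-]
After op 6 [order #4] market_buy(qty=2): fills=none; bids=[#2:3@103 #3:3@101] asks=[-]

Answer: bid=- ask=105
bid=103 ask=105
bid=103 ask=-
bid=103 ask=-
bid=103 ask=-
bid=103 ask=-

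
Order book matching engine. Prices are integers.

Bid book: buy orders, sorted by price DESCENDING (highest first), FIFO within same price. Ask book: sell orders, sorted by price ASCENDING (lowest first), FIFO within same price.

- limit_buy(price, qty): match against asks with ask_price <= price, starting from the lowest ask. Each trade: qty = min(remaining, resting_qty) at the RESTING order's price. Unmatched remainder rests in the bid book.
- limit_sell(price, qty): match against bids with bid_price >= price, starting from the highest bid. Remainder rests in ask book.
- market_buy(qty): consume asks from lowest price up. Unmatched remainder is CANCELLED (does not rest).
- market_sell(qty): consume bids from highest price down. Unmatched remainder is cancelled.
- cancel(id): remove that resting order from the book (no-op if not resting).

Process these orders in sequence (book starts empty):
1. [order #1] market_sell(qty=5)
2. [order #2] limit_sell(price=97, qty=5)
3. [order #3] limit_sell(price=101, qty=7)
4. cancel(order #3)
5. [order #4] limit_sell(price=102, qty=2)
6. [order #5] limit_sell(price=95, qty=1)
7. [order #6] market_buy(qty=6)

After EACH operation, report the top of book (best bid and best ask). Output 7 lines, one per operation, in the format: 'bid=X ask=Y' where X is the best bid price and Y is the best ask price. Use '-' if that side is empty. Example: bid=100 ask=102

Answer: bid=- ask=-
bid=- ask=97
bid=- ask=97
bid=- ask=97
bid=- ask=97
bid=- ask=95
bid=- ask=102

Derivation:
After op 1 [order #1] market_sell(qty=5): fills=none; bids=[-] asks=[-]
After op 2 [order #2] limit_sell(price=97, qty=5): fills=none; bids=[-] asks=[#2:5@97]
After op 3 [order #3] limit_sell(price=101, qty=7): fills=none; bids=[-] asks=[#2:5@97 #3:7@101]
After op 4 cancel(order #3): fills=none; bids=[-] asks=[#2:5@97]
After op 5 [order #4] limit_sell(price=102, qty=2): fills=none; bids=[-] asks=[#2:5@97 #4:2@102]
After op 6 [order #5] limit_sell(price=95, qty=1): fills=none; bids=[-] asks=[#5:1@95 #2:5@97 #4:2@102]
After op 7 [order #6] market_buy(qty=6): fills=#6x#5:1@95 #6x#2:5@97; bids=[-] asks=[#4:2@102]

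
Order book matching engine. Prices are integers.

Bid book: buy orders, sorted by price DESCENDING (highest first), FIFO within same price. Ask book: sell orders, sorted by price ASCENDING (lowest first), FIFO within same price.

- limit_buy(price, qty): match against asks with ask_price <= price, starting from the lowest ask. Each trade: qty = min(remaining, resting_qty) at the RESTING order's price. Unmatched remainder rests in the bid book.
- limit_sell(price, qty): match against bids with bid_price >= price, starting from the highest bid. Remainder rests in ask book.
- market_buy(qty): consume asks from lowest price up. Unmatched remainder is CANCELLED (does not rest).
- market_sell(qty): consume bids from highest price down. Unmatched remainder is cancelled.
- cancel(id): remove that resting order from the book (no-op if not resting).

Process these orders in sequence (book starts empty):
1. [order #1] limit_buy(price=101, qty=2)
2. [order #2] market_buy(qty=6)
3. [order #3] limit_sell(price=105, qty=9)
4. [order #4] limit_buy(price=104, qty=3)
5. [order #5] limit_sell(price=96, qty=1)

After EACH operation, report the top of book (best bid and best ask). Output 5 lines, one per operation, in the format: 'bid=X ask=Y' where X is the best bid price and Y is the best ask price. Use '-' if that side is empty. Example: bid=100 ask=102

Answer: bid=101 ask=-
bid=101 ask=-
bid=101 ask=105
bid=104 ask=105
bid=104 ask=105

Derivation:
After op 1 [order #1] limit_buy(price=101, qty=2): fills=none; bids=[#1:2@101] asks=[-]
After op 2 [order #2] market_buy(qty=6): fills=none; bids=[#1:2@101] asks=[-]
After op 3 [order #3] limit_sell(price=105, qty=9): fills=none; bids=[#1:2@101] asks=[#3:9@105]
After op 4 [order #4] limit_buy(price=104, qty=3): fills=none; bids=[#4:3@104 #1:2@101] asks=[#3:9@105]
After op 5 [order #5] limit_sell(price=96, qty=1): fills=#4x#5:1@104; bids=[#4:2@104 #1:2@101] asks=[#3:9@105]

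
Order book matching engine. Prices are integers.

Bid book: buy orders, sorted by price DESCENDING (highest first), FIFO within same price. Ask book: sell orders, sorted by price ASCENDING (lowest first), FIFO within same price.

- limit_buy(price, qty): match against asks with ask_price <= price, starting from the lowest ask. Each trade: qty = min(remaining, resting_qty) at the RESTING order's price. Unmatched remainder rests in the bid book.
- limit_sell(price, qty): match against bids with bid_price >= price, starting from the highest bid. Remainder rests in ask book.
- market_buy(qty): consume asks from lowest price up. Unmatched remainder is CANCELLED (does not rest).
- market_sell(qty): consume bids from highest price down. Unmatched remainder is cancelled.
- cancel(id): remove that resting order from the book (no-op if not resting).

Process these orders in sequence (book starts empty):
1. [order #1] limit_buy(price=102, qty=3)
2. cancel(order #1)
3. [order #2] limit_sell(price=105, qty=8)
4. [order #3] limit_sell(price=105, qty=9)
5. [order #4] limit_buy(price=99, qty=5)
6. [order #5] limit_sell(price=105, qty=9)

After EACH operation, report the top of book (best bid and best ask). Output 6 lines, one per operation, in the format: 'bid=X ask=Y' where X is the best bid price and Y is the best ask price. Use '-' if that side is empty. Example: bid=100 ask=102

Answer: bid=102 ask=-
bid=- ask=-
bid=- ask=105
bid=- ask=105
bid=99 ask=105
bid=99 ask=105

Derivation:
After op 1 [order #1] limit_buy(price=102, qty=3): fills=none; bids=[#1:3@102] asks=[-]
After op 2 cancel(order #1): fills=none; bids=[-] asks=[-]
After op 3 [order #2] limit_sell(price=105, qty=8): fills=none; bids=[-] asks=[#2:8@105]
After op 4 [order #3] limit_sell(price=105, qty=9): fills=none; bids=[-] asks=[#2:8@105 #3:9@105]
After op 5 [order #4] limit_buy(price=99, qty=5): fills=none; bids=[#4:5@99] asks=[#2:8@105 #3:9@105]
After op 6 [order #5] limit_sell(price=105, qty=9): fills=none; bids=[#4:5@99] asks=[#2:8@105 #3:9@105 #5:9@105]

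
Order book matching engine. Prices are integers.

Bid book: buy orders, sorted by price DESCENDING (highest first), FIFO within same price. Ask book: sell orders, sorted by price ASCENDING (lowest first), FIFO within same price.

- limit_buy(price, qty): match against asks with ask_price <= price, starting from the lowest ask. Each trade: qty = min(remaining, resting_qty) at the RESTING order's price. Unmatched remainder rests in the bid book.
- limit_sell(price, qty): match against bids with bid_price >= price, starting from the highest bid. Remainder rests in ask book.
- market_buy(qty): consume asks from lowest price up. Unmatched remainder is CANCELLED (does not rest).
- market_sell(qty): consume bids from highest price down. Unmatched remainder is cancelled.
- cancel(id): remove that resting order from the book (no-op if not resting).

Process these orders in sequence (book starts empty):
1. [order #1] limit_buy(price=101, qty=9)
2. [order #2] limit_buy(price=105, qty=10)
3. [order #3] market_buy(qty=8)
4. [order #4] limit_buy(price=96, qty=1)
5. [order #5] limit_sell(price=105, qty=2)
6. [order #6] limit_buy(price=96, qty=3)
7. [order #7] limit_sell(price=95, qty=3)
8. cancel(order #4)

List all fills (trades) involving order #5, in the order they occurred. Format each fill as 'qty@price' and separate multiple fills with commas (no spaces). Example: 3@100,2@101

Answer: 2@105

Derivation:
After op 1 [order #1] limit_buy(price=101, qty=9): fills=none; bids=[#1:9@101] asks=[-]
After op 2 [order #2] limit_buy(price=105, qty=10): fills=none; bids=[#2:10@105 #1:9@101] asks=[-]
After op 3 [order #3] market_buy(qty=8): fills=none; bids=[#2:10@105 #1:9@101] asks=[-]
After op 4 [order #4] limit_buy(price=96, qty=1): fills=none; bids=[#2:10@105 #1:9@101 #4:1@96] asks=[-]
After op 5 [order #5] limit_sell(price=105, qty=2): fills=#2x#5:2@105; bids=[#2:8@105 #1:9@101 #4:1@96] asks=[-]
After op 6 [order #6] limit_buy(price=96, qty=3): fills=none; bids=[#2:8@105 #1:9@101 #4:1@96 #6:3@96] asks=[-]
After op 7 [order #7] limit_sell(price=95, qty=3): fills=#2x#7:3@105; bids=[#2:5@105 #1:9@101 #4:1@96 #6:3@96] asks=[-]
After op 8 cancel(order #4): fills=none; bids=[#2:5@105 #1:9@101 #6:3@96] asks=[-]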